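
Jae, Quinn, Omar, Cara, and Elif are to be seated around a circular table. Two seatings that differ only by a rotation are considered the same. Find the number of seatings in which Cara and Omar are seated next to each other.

12

Glue Cara and Omar into a block (2 internal orders). Seating 4 units around a circle gives (3)! arrangements.
So 2 × (3)! = 2 × 6 = 12.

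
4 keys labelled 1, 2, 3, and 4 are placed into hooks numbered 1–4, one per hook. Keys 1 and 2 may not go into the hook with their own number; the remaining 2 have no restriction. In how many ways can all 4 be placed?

14

Let Aᵢ (for i ∈ {1, 2}) be the placements that put key i in its forbidden hook. Any j of these fix j positions, leaving (4−j)! ways to fill the rest, and there are C(2,j) ways to pick which j.
By inclusion–exclusion, the number of valid placements is Σ_{j=0}^{2} (−1)^j C(2,j)·(4−j)!.
Computing: 24 − 12 + 2 = 14.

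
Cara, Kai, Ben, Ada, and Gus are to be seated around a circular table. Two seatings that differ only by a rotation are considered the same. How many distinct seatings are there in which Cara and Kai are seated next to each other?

12

Glue Cara and Kai into a block (2 internal orders). Seating 4 units around a circle gives (3)! arrangements.
So 2 × (3)! = 2 × 6 = 12.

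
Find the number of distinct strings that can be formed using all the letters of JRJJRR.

20

Letter multiplicities in JRJJRR: J×3, R×3.
Dividing 6! = 720 by 3!·3! = 36 for the repeated letters gives 20.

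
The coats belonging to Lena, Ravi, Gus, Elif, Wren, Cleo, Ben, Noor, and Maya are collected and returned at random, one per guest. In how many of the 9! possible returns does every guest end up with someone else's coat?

133496

Count assignments avoiding every fixed point. For any j of the 9 guests fixed to their own coat, the other 9−j can be arranged in (9−j)! ways.
By inclusion–exclusion this is Σ_{j=0}^{9} (−1)^j C(9,j)·(9−j)!.
Computing: 362880 − 362880 + 181440 − 60480 + 15120 − 3024 + 504 − 72 + 9 − 1 = 133496.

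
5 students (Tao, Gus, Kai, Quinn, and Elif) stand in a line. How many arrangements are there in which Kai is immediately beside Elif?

48

Glue Kai and Elif into one block (2 internal orders), leaving 4 units to arrange in a row.
So the count is 2·(4)! = 48.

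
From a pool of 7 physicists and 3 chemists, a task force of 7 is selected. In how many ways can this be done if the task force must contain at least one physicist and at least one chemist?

With no constraint there are C(10,7) = 120 possible selections.
Subtract selections that omit an entire group: no physicists → C(3,7) = 0; no chemists → C(7,7) = 1.
Both groups omitted at once is impossible, so 120 − 1 = 119.

119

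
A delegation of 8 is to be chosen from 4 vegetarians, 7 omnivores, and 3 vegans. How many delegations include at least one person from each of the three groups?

Unrestricted: C(14,8) = 3003 ways to pick any 8 of the 14.
Selections missing a whole group: no vegetarians → C(10,8) = 45; no omnivores → C(7,8) = 0; no vegans → C(11,8) = 165.
Add back selections omitting two groups (i.e. drawn from a single group): C(4,8) + C(7,8) + C(3,8) = 0.
By inclusion–exclusion: 3003 − 210 + 0 = 2793.

2793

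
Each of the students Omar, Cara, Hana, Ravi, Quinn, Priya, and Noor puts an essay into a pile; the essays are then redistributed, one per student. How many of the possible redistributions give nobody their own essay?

1854

Count assignments avoiding every fixed point. For any j of the 7 students fixed to their own essay, the other 7−j can be arranged in (7−j)! ways.
By inclusion–exclusion this is Σ_{j=0}^{7} (−1)^j C(7,j)·(7−j)!.
Computing: 5040 − 5040 + 2520 − 840 + 210 − 42 + 7 − 1 = 1854.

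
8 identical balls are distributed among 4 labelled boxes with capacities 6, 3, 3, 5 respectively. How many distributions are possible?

82

Ignoring the caps, the number of non-negative solutions to x_1+…+x_4 = 8 is C(11,3) = 165.
Subtract solutions that violate a single cap (substitute x_i' = x_i − (cap_i+1)): x_1 ≥ 7 gives C(4,3) = 4; x_2 ≥ 4 gives C(7,3) = 35; x_3 ≥ 4 gives C(7,3) = 35; x_4 ≥ 6 gives C(5,3) = 10. Together 84.
Add back pairs where two caps are both exceeded: 0 + 0 + 0 + 1 + 0 + 0 = 1.
By inclusion–exclusion the count is 165 − 84 + 1 = 82.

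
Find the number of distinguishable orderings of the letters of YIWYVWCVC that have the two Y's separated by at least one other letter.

17640

There are 9!/(2!·2!·2!·2!) = 22680 arrangements of YIWYVWCVC in total.
Arrangements with the Y's together: treat YY as one letter, giving (8)!/(2!·2!·2!) = 5040.
Hence 22680 − 5040 = 17640.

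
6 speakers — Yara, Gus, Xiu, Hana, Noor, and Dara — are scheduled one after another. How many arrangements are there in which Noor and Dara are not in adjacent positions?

Of the 6! = 720 arrangements, those with Noor and Dara adjacent number 2 × 5! = 240 (treat the pair as a block with 2 internal orders).
So 720 − 240 = 480 arrangements keep them apart.

480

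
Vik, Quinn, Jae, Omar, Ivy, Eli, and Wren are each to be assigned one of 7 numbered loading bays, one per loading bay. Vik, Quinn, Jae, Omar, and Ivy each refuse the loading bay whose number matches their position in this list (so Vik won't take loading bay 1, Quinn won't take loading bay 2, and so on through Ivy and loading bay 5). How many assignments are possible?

2428

Let Aᵢ (for 1 ≤ i ≤ 5) be the placements that put person i in their forbidden loading bay. Any j of these fix j positions, leaving (7−j)! ways to fill the rest, and there are C(5,j) ways to pick which j.
By inclusion–exclusion, the number of valid placements is Σ_{j=0}^{5} (−1)^j C(5,j)·(7−j)!.
Computing: 5040 − 3600 + 1200 − 240 + 30 − 2 = 2428.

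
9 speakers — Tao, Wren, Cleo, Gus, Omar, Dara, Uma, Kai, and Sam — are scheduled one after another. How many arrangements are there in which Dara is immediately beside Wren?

80640

Glue Dara and Wren into one block (2 internal orders), leaving 8 units to arrange in a row.
That gives 2 × 8! = 2 × 40320 = 80640.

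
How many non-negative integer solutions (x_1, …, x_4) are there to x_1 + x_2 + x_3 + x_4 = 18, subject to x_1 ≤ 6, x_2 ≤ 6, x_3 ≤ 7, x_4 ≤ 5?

Without the upper bounds there are C(21,3) = 1330 ways to split 18 among 4 variables.
Subtract solutions that violate a single cap (substitute x_i' = x_i − (cap_i+1)): x_1 ≥ 7 gives C(14,3) = 364; x_2 ≥ 7 gives C(14,3) = 364; x_3 ≥ 8 gives C(13,3) = 286; x_4 ≥ 6 gives C(15,3) = 455. Together 1469.
Add back pairs where two caps are both exceeded: 35 + 20 + 56 + 20 + 56 + 35 = 222.
By inclusion–exclusion the count is 1330 − 1469 + 222 = 83.

83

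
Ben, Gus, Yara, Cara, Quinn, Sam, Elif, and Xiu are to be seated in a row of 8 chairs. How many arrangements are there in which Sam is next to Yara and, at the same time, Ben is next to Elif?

2880

Treat {Sam,Yara} as one block (2 orders) and {Ben,Elif} as another (2 orders).
That leaves 6 units to arrange: 2 × 2 × 6! = 4 × 720 = 2880.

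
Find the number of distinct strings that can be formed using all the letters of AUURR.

30

AUURR has 5 letters with R appearing twice and U appearing twice.
Dividing 5! = 120 by 2!·2! = 4 for the repeated letters gives 30.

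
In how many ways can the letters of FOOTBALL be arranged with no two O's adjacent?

Total arrangements of FOOTBALL: 8!/(2!·2!) = 10080.
If the two O's are adjacent, glue them into one block, leaving 7 items to arrange: (7)!/(2!) = 2520 ways.
Hence 10080 − 2520 = 7560.

7560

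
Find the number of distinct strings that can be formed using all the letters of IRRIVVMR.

1680

The 8 letters of IRRIVVMR have repeats: I appearing twice, R appearing 3 times, and V appearing twice.
The number of distinct arrangements is 8!/(3!·2!·2!) = 40320/24 = 1680.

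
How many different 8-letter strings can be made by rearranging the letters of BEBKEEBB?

The 8 letters of BEBKEEBB have repeats: B appearing 4 times and E appearing 3 times.
The number of distinct arrangements is 8!/(4!·3!) = 40320/144 = 280.

280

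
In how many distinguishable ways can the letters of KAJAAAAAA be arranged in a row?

The 9 letters of KAJAAAAAA have repeats: A appearing 7 times.
The number of distinct arrangements is 9!/(7!) = 362880/5040 = 72.

72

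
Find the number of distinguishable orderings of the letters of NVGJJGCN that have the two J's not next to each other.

3780

Total arrangements of NVGJJGCN: 8!/(2!·2!·2!) = 5040.
If the two J's are adjacent, glue them into one block, leaving 7 items to arrange: (7)!/(2!·2!) = 1260 ways.
Hence 5040 − 1260 = 3780.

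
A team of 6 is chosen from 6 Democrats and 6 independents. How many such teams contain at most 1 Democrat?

37

Split by how many Democrats are chosen (0 through 1).
Sum: C(6,0)·C(6,6) + C(6,1)·C(6,5) = 1 + 36 = 37.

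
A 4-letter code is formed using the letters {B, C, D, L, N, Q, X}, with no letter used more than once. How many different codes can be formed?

This is a permutation of 4 out of 7: P(7,4) = 7!/3!.
That product is 7 × 6 × 5 × 4 = 840.

840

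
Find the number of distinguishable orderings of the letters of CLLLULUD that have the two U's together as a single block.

210

Treat the 2 copies of U as a single block. The multiset to arrange is then {UU, C, D, L, L, L, L}, 7 items in all.
That gives (7)!/(4!) = 210 arrangements.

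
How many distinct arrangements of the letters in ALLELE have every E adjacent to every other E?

20

Treat the 2 copies of E as a single block. The multiset to arrange is then {EE, A, L, L, L}, 5 items in all.
That gives (5)!/(3!) = 20 arrangements.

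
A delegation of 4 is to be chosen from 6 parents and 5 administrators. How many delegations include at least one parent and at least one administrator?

310

With no constraint there are C(11,4) = 330 possible selections.
Selections missing a whole group: no parents → C(5,4) = 5; no administrators → C(6,4) = 15.
Both groups omitted at once is impossible, so 330 − 20 = 310.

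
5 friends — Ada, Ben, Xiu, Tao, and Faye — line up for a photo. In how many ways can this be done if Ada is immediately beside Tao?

48

Glue Ada and Tao into one block (2 internal orders), leaving 4 units to arrange in a row.
So the count is 2·(4)! = 48.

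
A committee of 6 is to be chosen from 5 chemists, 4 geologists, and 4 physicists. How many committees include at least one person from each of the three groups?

1520

Unrestricted: C(13,6) = 1716 ways to pick any 6 of the 13.
Subtract selections that omit an entire group: no chemists → C(8,6) = 28; no geologists → C(9,6) = 84; no physicists → C(9,6) = 84.
Add back selections omitting two groups (i.e. drawn from a single group): C(5,6) + C(4,6) + C(4,6) = 0.
By inclusion–exclusion: 1716 − 196 + 0 = 1520.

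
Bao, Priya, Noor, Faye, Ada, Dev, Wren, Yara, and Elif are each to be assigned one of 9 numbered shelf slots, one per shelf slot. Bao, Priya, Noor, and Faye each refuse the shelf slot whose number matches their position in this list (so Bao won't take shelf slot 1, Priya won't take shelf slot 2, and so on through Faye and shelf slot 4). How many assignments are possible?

229080

Let Aᵢ (for 1 ≤ i ≤ 4) be the placements that put person i in their forbidden shelf slot. Any j of these fix j positions, leaving (9−j)! ways to fill the rest, and there are C(4,j) ways to pick which j.
By inclusion–exclusion, the number of valid placements is Σ_{j=0}^{4} (−1)^j C(4,j)·(9−j)!.
Computing: 362880 − 161280 + 30240 − 2880 + 120 = 229080.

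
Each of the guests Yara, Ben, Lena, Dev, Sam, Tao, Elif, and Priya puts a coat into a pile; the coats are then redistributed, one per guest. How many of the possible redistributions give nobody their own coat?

14833

Count assignments avoiding every fixed point. For any j of the 8 guests fixed to their own coat, the other 8−j can be arranged in (8−j)! ways.
By inclusion–exclusion this is Σ_{j=0}^{8} (−1)^j C(8,j)·(8−j)!.
Computing: 40320 − 40320 + 20160 − 6720 + 1680 − 336 + 56 − 8 + 1 = 14833.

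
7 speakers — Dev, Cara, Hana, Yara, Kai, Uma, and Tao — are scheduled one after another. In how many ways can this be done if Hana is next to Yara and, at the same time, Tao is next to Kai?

480

Treat {Hana,Yara} as one block (2 orders) and {Tao,Kai} as another (2 orders).
That leaves 5 units to arrange: 2 × 2 × 5! = 4 × 120 = 480.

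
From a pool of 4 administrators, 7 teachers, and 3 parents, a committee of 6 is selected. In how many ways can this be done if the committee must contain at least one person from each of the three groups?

2331

With no constraint there are C(14,6) = 3003 possible selections.
Subtract selections that omit an entire group: no administrators → C(10,6) = 210; no teachers → C(7,6) = 7; no parents → C(11,6) = 462.
Add back selections omitting two groups (i.e. drawn from a single group): C(4,6) + C(7,6) + C(3,6) = 7.
By inclusion–exclusion: 3003 − 679 + 7 = 2331.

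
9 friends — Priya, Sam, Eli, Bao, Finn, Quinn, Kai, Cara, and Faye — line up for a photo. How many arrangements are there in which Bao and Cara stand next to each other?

Glue Bao and Cara into one block (2 internal orders), leaving 8 units to arrange in a row.
So the count is 2·(8)! = 80640.

80640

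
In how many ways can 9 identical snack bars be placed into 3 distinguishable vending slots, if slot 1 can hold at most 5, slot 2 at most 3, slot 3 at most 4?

Without the upper bounds there are C(11,2) = 55 ways to split 9 among 3 vending slots.
Subtract solutions that violate a single cap (substitute x_i' = x_i − (cap_i+1)): x_1 ≥ 6 gives C(5,2) = 10; x_2 ≥ 4 gives C(7,2) = 21; x_3 ≥ 5 gives C(6,2) = 15. Together 46.
Add back pairs where two caps are both exceeded: 0 + 0 + 1 = 1.
By inclusion–exclusion the count is 55 − 46 + 1 = 10.

10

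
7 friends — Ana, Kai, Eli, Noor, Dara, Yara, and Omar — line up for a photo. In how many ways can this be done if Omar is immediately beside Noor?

Treat {Omar, Noor} as a single unit. There are 6 units to order, and the pair itself can be ordered 2 ways.
That gives 2 × 6! = 2 × 720 = 1440.

1440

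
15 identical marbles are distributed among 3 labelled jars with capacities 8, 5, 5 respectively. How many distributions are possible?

10

Ignoring the caps, the number of non-negative solutions to x_1+…+x_3 = 15 is C(17,2) = 136.
Subtract solutions that violate a single cap (substitute x_i' = x_i − (cap_i+1)): x_1 ≥ 9 gives C(8,2) = 28; x_2 ≥ 6 gives C(11,2) = 55; x_3 ≥ 6 gives C(11,2) = 55. Together 138.
Add back pairs where two caps are both exceeded: 1 + 1 + 10 = 12.
By inclusion–exclusion the count is 136 − 138 + 12 = 10.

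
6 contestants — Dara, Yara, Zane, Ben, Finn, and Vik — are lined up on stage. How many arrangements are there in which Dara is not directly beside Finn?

There are 6! = 720 arrangements in all. If Dara and Finn are adjacent, merging them into one block gives 2·(5)! = 240 arrangements.
Complementary counting: 720 − 240 = 480.

480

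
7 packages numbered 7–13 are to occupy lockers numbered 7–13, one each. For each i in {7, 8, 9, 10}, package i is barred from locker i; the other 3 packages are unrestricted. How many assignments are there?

Let Aᵢ (for 7 ≤ i ≤ 10) be the placements that put package i in its forbidden locker. Any j of these fix j positions, leaving (7−j)! ways to fill the rest, and there are C(4,j) ways to pick which j.
By inclusion–exclusion, the number of valid placements is Σ_{j=0}^{4} (−1)^j C(4,j)·(7−j)!.
Computing: 5040 − 2880 + 720 − 96 + 6 = 2790.

2790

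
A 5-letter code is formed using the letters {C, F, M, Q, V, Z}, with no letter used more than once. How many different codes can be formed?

720

This is a permutation of 5 out of 6: P(6,5) = 6!/1!.
That product is 6 × 5 × 4 × 3 × 2 = 720.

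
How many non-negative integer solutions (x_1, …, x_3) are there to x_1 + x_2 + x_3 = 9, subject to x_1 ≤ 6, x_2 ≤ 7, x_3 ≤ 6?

40

Without the upper bounds there are C(11,2) = 55 ways to split 9 among 3 variables.
Subtract solutions that violate a single cap (substitute x_i' = x_i − (cap_i+1)): x_1 ≥ 7 gives C(4,2) = 6; x_2 ≥ 8 gives C(3,2) = 3; x_3 ≥ 7 gives C(4,2) = 6. Together 15.
No two caps can be exceeded simultaneously, so the pair terms are all 0.
By inclusion–exclusion the count is 55 − 15 + 0 = 40.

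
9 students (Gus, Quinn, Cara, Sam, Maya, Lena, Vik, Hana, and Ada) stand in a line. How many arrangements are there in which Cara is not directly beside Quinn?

282240

There are 9! = 362880 arrangements in all. If Cara and Quinn are adjacent, merging them into one block gives 2·(8)! = 80640 arrangements.
Complementary counting: 362880 − 80640 = 282240.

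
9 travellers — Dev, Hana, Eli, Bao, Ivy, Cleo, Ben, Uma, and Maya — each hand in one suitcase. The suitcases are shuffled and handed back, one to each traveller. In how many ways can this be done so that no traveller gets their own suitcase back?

133496

Let Aᵢ be the assignments in which traveller i gets their own suitcase. We want the size of the complement of A₁∪…∪A_9.
By inclusion–exclusion this is Σ_{j=0}^{9} (−1)^j C(9,j)·(9−j)!.
Computing: 362880 − 362880 + 181440 − 60480 + 15120 − 3024 + 504 − 72 + 9 − 1 = 133496.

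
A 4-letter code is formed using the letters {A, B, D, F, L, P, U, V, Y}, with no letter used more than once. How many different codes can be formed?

Choose and order 4 of the 9 symbols: the first letter has 9 options, the next 8, then 7, 6.
That product is 9 × 8 × 7 × 6 = 3024.

3024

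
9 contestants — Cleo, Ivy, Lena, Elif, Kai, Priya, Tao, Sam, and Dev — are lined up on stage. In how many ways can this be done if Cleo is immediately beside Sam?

80640

Place the 7 others and the Cleo-Sam pair as 8 objects in a line; the pair has 2 internal arrangements.
That gives 2 × 8! = 2 × 40320 = 80640.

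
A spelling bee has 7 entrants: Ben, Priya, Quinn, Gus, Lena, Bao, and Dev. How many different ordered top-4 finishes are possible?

840

This is an ordered selection of 4 from 7: P(7,4).
That gives 7 × 6 × 5 × 4 = 840.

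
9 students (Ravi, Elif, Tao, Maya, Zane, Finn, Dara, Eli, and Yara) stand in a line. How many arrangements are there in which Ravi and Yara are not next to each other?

There are 9! = 362880 arrangements in all. If Ravi and Yara are adjacent, merging them into one block gives 2·(8)! = 80640 arrangements.
So 362880 − 80640 = 282240 arrangements keep them apart.

282240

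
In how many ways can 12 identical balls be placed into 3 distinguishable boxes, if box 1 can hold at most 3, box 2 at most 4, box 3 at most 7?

6

Ignoring the caps, the number of non-negative solutions to x_1+…+x_3 = 12 is C(14,2) = 91.
Subtract solutions that violate a single cap (substitute x_i' = x_i − (cap_i+1)): x_1 ≥ 4 gives C(10,2) = 45; x_2 ≥ 5 gives C(9,2) = 36; x_3 ≥ 8 gives C(6,2) = 15. Together 96.
Add back pairs where two caps are both exceeded: 10 + 1 + 0 = 11.
By inclusion–exclusion the count is 91 − 96 + 11 = 6.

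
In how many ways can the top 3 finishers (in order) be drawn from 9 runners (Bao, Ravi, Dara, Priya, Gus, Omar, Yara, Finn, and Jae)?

This is an ordered selection of 3 from 9: P(9,3).
That gives 9 × 8 × 7 = 504.

504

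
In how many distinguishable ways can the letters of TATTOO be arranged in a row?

60

The 6 letters of TATTOO have repeats: O appearing twice and T appearing 3 times.
The number of distinct arrangements is 6!/(3!·2!) = 720/12 = 60.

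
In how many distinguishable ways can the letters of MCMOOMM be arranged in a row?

105

MCMOOMM has 7 letters with M appearing 4 times and O appearing twice.
The number of distinct arrangements is 7!/(4!·2!) = 5040/48 = 105.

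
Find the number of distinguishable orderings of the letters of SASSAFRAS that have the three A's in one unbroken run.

210

Treat the 3 copies of A as a single block. The multiset to arrange is then {AAA, F, R, S, S, S, S}, 7 items in all.
That gives (7)!/(4!) = 210 arrangements.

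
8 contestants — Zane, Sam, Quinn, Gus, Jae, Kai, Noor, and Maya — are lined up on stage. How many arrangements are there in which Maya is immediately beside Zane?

10080

Treat {Maya, Zane} as a single unit. There are 7 units to order, and the pair itself can be ordered 2 ways.
So the count is 2·(7)! = 10080.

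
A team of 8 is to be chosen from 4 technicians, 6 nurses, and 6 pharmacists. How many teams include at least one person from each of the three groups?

Total 8-person selections from all 16: C(16,8) = 12870.
Selections missing a whole group: no technicians → C(12,8) = 495; no nurses → C(10,8) = 45; no pharmacists → C(10,8) = 45.
Add back selections omitting two groups (i.e. drawn from a single group): C(4,8) + C(6,8) + C(6,8) = 0.
By inclusion–exclusion: 12870 − 585 + 0 = 12285.

12285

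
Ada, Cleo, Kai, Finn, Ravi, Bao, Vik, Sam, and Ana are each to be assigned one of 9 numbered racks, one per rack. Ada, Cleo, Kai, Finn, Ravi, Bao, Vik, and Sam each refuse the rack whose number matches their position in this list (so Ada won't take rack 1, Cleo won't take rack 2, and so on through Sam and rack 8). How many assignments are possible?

148329

Let Aᵢ (for 1 ≤ i ≤ 8) be the placements that put person i in their forbidden rack. Any j of these fix j positions, leaving (9−j)! ways to fill the rest, and there are C(8,j) ways to pick which j.
By inclusion–exclusion, the number of valid placements is Σ_{j=0}^{8} (−1)^j C(8,j)·(9−j)!.
Computing: 362880 − 322560 + 141120 − 40320 + 8400 − 1344 + 168 − 16 + 1 = 148329.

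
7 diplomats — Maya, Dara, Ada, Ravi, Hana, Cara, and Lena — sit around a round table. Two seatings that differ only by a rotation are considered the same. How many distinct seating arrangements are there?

720

Around a circle, 7 distinct people have 7!/7 = (6)! = 720 rotationally distinct seatings.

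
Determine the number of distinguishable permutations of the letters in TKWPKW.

TKWPKW has 6 letters with K appearing twice and W appearing twice.
The number of distinct arrangements is 6!/(2!·2!) = 720/4 = 180.

180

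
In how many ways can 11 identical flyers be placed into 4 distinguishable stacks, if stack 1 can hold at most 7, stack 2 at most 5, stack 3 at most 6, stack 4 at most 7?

233

Ignoring the caps, the number of non-negative solutions to x_1+…+x_4 = 11 is C(14,3) = 364.
Subtract solutions that violate a single cap (substitute x_i' = x_i − (cap_i+1)): x_1 ≥ 8 gives C(6,3) = 20; x_2 ≥ 6 gives C(8,3) = 56; x_3 ≥ 7 gives C(7,3) = 35; x_4 ≥ 8 gives C(6,3) = 20. Together 131.
No two caps can be exceeded simultaneously, so the pair terms are all 0.
By inclusion–exclusion the count is 364 − 131 + 0 = 233.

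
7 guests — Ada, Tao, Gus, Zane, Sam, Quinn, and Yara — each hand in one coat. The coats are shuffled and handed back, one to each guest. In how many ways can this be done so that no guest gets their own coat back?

1854

This is the derangement count D_7: permutations of 7 items with no fixed point.
By inclusion–exclusion this is Σ_{j=0}^{7} (−1)^j C(7,j)·(7−j)!.
Computing: 5040 − 5040 + 2520 − 840 + 210 − 42 + 7 − 1 = 1854.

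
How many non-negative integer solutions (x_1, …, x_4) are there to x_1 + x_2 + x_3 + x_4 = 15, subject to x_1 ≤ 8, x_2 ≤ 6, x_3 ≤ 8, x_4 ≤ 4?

By stars and bars, unrestricted non-negative solutions to x_1+…+x_4 = 15 number C(15+3,3) = 816.
Subtract solutions that violate a single cap (substitute x_i' = x_i − (cap_i+1)): x_1 ≥ 9 gives C(9,3) = 84; x_2 ≥ 7 gives C(11,3) = 165; x_3 ≥ 9 gives C(9,3) = 84; x_4 ≥ 5 gives C(13,3) = 286. Together 619.
Add back pairs where two caps are both exceeded: 0 + 0 + 4 + 0 + 20 + 4 = 28.
By inclusion–exclusion the count is 816 − 619 + 28 = 225.

225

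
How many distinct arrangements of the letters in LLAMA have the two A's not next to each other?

18

Total arrangements of LLAMA: 5!/(2!·2!) = 30.
If the two A's are adjacent, glue them into one block, leaving 4 items to arrange: (4)!/(2!) = 12 ways.
Hence 30 − 12 = 18.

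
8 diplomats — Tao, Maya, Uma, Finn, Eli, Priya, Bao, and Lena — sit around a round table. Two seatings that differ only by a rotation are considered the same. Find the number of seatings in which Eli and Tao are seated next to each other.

1440

Glue Eli and Tao into a block (2 internal orders). Seating 7 units around a circle gives (6)! arrangements.
So 2 × (6)! = 2 × 720 = 1440.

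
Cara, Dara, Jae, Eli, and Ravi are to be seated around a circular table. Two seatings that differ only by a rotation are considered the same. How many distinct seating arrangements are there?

Fix one person's seat to break rotational symmetry; the remaining 4 people can be arranged in (4)! = 24 ways.

24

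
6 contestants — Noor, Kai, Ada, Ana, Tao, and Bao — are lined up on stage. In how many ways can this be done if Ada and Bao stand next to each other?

Place the 4 others and the Ada-Bao pair as 5 objects in a line; the pair has 2 internal arrangements.
That gives 2 × 5! = 2 × 120 = 240.

240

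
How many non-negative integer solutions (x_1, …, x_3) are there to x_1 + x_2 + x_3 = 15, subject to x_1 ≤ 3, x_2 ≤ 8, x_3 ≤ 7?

10

Without the upper bounds there are C(17,2) = 136 ways to split 15 among 3 variables.
Subtract solutions that violate a single cap (substitute x_i' = x_i − (cap_i+1)): x_1 ≥ 4 gives C(13,2) = 78; x_2 ≥ 9 gives C(8,2) = 28; x_3 ≥ 8 gives C(9,2) = 36. Together 142.
Add back pairs where two caps are both exceeded: 6 + 10 + 0 = 16.
By inclusion–exclusion the count is 136 − 142 + 16 = 10.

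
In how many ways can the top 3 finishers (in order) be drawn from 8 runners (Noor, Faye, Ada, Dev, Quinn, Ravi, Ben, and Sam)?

This is an ordered selection of 3 from 8: P(8,3).
That gives 8 × 7 × 6 = 336.

336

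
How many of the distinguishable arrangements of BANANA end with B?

10

Fix B in the last position and arrange the remaining 5 letters.
Those 5 letters have A appearing 3 times and N appearing twice, giving (5)!/(3!·2!) = 10.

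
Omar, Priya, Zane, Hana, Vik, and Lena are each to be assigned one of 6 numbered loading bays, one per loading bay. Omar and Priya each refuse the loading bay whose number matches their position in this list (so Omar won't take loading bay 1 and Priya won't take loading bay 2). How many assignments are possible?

504

Let Aᵢ (for i ∈ {1, 2}) be the placements that put person i in their forbidden loading bay. Any j of these fix j positions, leaving (6−j)! ways to fill the rest, and there are C(2,j) ways to pick which j.
By inclusion–exclusion, the number of valid placements is Σ_{j=0}^{2} (−1)^j C(2,j)·(6−j)!.
Computing: 720 − 240 + 24 = 504.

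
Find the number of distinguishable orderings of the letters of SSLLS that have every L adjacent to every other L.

Treat the 2 copies of L as a single block. The multiset to arrange is then {LL, S, S, S}, 4 items in all.
That gives (4)!/(3!) = 4 arrangements.

4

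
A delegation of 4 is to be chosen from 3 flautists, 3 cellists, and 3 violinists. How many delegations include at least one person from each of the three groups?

Unrestricted: C(9,4) = 126 ways to pick any 4 of the 9.
Subtract selections that omit an entire group: no flautists → C(6,4) = 15; no cellists → C(6,4) = 15; no violinists → C(6,4) = 15.
Add back selections omitting two groups (i.e. drawn from a single group): C(3,4) + C(3,4) + C(3,4) = 0.
By inclusion–exclusion: 126 − 45 + 0 = 81.

81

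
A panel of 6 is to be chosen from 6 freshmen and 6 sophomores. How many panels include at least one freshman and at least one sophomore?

Total 6-person selections from all 12: C(12,6) = 924.
Selections missing a whole group: no freshmen → C(6,6) = 1; no sophomores → C(6,6) = 1.
Both groups omitted at once is impossible, so 924 − 2 = 922.

922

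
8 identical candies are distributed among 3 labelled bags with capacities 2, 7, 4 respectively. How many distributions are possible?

14

By stars and bars, unrestricted non-negative solutions to x_1+…+x_3 = 8 number C(8+2,2) = 45.
Subtract solutions that violate a single cap (substitute x_i' = x_i − (cap_i+1)): x_1 ≥ 3 gives C(7,2) = 21; x_2 ≥ 8 gives C(2,2) = 1; x_3 ≥ 5 gives C(5,2) = 10. Together 32.
Add back pairs where two caps are both exceeded: 0 + 1 + 0 = 1.
By inclusion–exclusion the count is 45 − 32 + 1 = 14.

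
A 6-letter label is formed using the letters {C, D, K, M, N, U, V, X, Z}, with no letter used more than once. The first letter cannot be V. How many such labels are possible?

The first letter has 9−1 = 8 choices (anything except V).
The remaining 5 letters are filled from the other 8 symbols without repetition: 8 × 7 × 6 × 5 × 4 = 6720.
Total: 8 × 6720 = 53760.

53760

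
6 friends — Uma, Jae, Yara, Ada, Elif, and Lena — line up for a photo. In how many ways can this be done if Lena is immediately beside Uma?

240

Treat {Lena, Uma} as a single unit. There are 5 units to order, and the pair itself can be ordered 2 ways.
That gives 2 × 5! = 2 × 120 = 240.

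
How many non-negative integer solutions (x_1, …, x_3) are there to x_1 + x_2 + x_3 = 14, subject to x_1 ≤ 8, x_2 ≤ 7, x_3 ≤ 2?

9

Ignoring the caps, the number of non-negative solutions to x_1+…+x_3 = 14 is C(16,2) = 120.
Subtract solutions that violate a single cap (substitute x_i' = x_i − (cap_i+1)): x_1 ≥ 9 gives C(7,2) = 21; x_2 ≥ 8 gives C(8,2) = 28; x_3 ≥ 3 gives C(13,2) = 78. Together 127.
Add back pairs where two caps are both exceeded: 0 + 6 + 10 = 16.
By inclusion–exclusion the count is 120 − 127 + 16 = 9.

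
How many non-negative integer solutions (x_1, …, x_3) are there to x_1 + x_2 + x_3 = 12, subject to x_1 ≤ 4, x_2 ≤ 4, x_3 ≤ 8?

By stars and bars, unrestricted non-negative solutions to x_1+…+x_3 = 12 number C(12+2,2) = 91.
Subtract solutions that violate a single cap (substitute x_i' = x_i − (cap_i+1)): x_1 ≥ 5 gives C(9,2) = 36; x_2 ≥ 5 gives C(9,2) = 36; x_3 ≥ 9 gives C(5,2) = 10. Together 82.
Add back pairs where two caps are both exceeded: 6 + 0 + 0 = 6.
By inclusion–exclusion the count is 91 − 82 + 6 = 15.

15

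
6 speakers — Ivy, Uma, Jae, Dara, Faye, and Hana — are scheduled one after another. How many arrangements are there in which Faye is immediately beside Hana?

Place the 4 others and the Faye-Hana pair as 5 objects in a line; the pair has 2 internal arrangements.
That gives 2 × 5! = 2 × 120 = 240.

240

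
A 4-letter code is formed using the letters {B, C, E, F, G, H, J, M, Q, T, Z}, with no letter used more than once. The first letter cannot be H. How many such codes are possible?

The first letter has 11−1 = 10 choices (anything except H).
The remaining 3 letters are filled from the other 10 symbols without repetition: 10 × 9 × 8 = 720.
Total: 10 × 720 = 7200.

7200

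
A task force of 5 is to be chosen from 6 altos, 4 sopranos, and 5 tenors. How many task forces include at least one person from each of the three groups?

2170

With no constraint there are C(15,5) = 3003 possible selections.
Subtract selections that omit an entire group: no altos → C(9,5) = 126; no sopranos → C(11,5) = 462; no tenors → C(10,5) = 252.
Add back selections omitting two groups (i.e. drawn from a single group): C(6,5) + C(4,5) + C(5,5) = 7.
By inclusion–exclusion: 3003 − 840 + 7 = 2170.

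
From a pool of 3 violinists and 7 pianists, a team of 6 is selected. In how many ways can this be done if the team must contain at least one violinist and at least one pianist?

203

Total 6-person selections from all 10: C(10,6) = 210.
Selections missing a whole group: no violinists → C(7,6) = 7; no pianists → C(3,6) = 0.
Both groups omitted at once is impossible, so 210 − 7 = 203.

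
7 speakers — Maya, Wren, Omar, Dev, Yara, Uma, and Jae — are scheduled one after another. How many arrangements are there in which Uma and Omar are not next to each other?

3600

Of the 7! = 5040 arrangements, those with Uma and Omar adjacent number 2 × 6! = 1440 (treat the pair as a block with 2 internal orders).
So 5040 − 1440 = 3600 arrangements keep them apart.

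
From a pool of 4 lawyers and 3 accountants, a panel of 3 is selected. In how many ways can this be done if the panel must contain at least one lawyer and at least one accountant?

Total 3-person selections from all 7: C(7,3) = 35.
Selections missing a whole group: no lawyers → C(3,3) = 1; no accountants → C(4,3) = 4.
Both groups omitted at once is impossible, so 35 − 5 = 30.

30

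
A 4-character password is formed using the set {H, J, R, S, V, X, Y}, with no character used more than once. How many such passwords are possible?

840

With no repetition, fill the 4 characters in order: 7 choices, then 6, down to 4.
7 × 6 × 5 × 4 = 840.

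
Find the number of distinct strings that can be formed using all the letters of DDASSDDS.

The 8 letters of DDASSDDS have repeats: D appearing 4 times and S appearing 3 times.
The number of distinct arrangements is 8!/(4!·3!) = 40320/144 = 280.

280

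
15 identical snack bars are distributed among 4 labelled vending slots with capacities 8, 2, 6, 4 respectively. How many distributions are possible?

45

Without the upper bounds there are C(18,3) = 816 ways to split 15 among 4 vending slots.
Subtract solutions that violate a single cap (substitute x_i' = x_i − (cap_i+1)): x_1 ≥ 9 gives C(9,3) = 84; x_2 ≥ 3 gives C(15,3) = 455; x_3 ≥ 7 gives C(11,3) = 165; x_4 ≥ 5 gives C(13,3) = 286. Together 990.
Add back pairs where two caps are both exceeded: 20 + 0 + 4 + 56 + 120 + 20 = 220.
Subtract triples: 0 + 0 + 0 + 1 = 1.
By inclusion–exclusion the count is 816 − 990 + 220 − 1 = 45.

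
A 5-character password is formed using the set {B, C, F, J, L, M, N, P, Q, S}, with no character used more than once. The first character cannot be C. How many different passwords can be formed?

27216

The first character has 10−1 = 9 choices (anything except C).
The remaining 4 characters are filled from the other 9 symbols without repetition: 9 × 8 × 7 × 6 = 3024.
Total: 9 × 3024 = 27216.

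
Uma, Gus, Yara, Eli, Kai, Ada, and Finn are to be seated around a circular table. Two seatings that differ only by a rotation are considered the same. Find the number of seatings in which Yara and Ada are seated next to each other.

240

Treat {Yara, Ada} as one unit (2 internal orders) and seat the resulting 6 units around the table: (5)! circular arrangements.
So 2 × (5)! = 2 × 120 = 240.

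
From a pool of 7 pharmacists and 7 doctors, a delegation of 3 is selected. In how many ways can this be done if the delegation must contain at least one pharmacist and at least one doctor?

294

Unrestricted: C(14,3) = 364 ways to pick any 3 of the 14.
Subtract selections that omit an entire group: no pharmacists → C(7,3) = 35; no doctors → C(7,3) = 35.
Both groups omitted at once is impossible, so 364 − 70 = 294.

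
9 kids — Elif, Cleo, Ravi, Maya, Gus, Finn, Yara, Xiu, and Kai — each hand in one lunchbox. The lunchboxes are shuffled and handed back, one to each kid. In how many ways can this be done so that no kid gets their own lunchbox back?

133496

Let Aᵢ be the assignments in which kid i gets their own lunchbox. We want the size of the complement of A₁∪…∪A_9.
By inclusion–exclusion this is Σ_{j=0}^{9} (−1)^j C(9,j)·(9−j)!.
Computing: 362880 − 362880 + 181440 − 60480 + 15120 − 3024 + 504 − 72 + 9 − 1 = 133496.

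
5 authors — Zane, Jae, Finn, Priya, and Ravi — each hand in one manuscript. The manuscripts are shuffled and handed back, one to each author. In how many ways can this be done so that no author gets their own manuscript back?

44

Let Aᵢ be the assignments in which author i gets their own manuscript. We want the size of the complement of A₁∪…∪A_5.
By inclusion–exclusion this is Σ_{j=0}^{5} (−1)^j C(5,j)·(5−j)!.
Computing: 120 − 120 + 60 − 20 + 5 − 1 = 44.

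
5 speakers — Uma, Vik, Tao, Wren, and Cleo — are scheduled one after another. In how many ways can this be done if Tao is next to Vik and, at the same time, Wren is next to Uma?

Treat {Tao,Vik} as one block (2 orders) and {Wren,Uma} as another (2 orders).
That leaves 3 units to arrange: 2 × 2 × 3! = 4 × 6 = 24.

24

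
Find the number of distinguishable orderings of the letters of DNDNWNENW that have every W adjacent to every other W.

Treat the 2 copies of W as a single block. The multiset to arrange is then {WW, D, D, E, N, N, N, N}, 8 items in all.
That gives (8)!/(4!·2!) = 840 arrangements.

840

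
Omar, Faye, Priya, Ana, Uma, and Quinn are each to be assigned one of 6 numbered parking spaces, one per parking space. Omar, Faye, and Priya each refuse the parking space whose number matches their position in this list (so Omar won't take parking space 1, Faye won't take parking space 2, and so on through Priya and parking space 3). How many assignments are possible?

426

Let Aᵢ (for i ∈ {1, 2, 3}) be the placements that put person i in their forbidden parking space. Any j of these fix j positions, leaving (6−j)! ways to fill the rest, and there are C(3,j) ways to pick which j.
By inclusion–exclusion, the number of valid placements is Σ_{j=0}^{3} (−1)^j C(3,j)·(6−j)!.
Computing: 720 − 360 + 72 − 6 = 426.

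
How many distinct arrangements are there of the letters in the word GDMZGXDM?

The 8 letters of GDMZGXDM have repeats: D appearing twice, G appearing twice, and M appearing twice.
So there are 8! / (2!·2!·2!) = 5040 distinguishable arrangements.

5040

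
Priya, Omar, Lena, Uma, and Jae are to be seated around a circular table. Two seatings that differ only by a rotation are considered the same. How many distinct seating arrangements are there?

Fix one person's seat to break rotational symmetry; the remaining 4 people can be arranged in (4)! = 24 ways.

24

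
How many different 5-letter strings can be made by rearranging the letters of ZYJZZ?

20

Letter multiplicities in ZYJZZ: J×1, Y×1, Z×3.
The number of distinct arrangements is 5!/(3!) = 120/6 = 20.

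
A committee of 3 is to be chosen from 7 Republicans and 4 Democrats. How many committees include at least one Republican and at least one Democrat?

Total 3-person selections from all 11: C(11,3) = 165.
Subtract selections that omit an entire group: no Republicans → C(4,3) = 4; no Democrats → C(7,3) = 35.
Both groups omitted at once is impossible, so 165 − 39 = 126.

126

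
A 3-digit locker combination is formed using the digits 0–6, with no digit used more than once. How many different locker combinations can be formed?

This is a permutation of 3 out of 7: P(7,3) = 7!/4!.
That product is 7 × 6 × 5 = 210.

210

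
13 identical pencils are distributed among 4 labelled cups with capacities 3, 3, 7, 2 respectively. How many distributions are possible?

Without the upper bounds there are C(16,3) = 560 ways to split 13 among 4 cups.
Subtract solutions that violate a single cap (substitute x_i' = x_i − (cap_i+1)): x_1 ≥ 4 gives C(12,3) = 220; x_2 ≥ 4 gives C(12,3) = 220; x_3 ≥ 8 gives C(8,3) = 56; x_4 ≥ 3 gives C(13,3) = 286. Together 782.
Add back pairs where two caps are both exceeded: 56 + 4 + 84 + 4 + 84 + 10 = 242.
Subtract triples: 0 + 10 + 0 + 0 = 10.
By inclusion–exclusion the count is 560 − 782 + 242 − 10 = 10.

10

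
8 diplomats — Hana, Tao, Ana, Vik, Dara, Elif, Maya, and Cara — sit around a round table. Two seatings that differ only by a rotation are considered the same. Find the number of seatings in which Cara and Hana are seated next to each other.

Treat {Cara, Hana} as one unit (2 internal orders) and seat the resulting 7 units around the table: (6)! circular arrangements.
So 2 × (6)! = 2 × 720 = 1440.

1440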